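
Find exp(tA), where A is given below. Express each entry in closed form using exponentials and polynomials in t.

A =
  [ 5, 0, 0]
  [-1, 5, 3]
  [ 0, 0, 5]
e^{tA} =
  [exp(5*t), 0, 0]
  [-t*exp(5*t), exp(5*t), 3*t*exp(5*t)]
  [0, 0, exp(5*t)]

Strategy: write A = P · J · P⁻¹ where J is a Jordan canonical form, so e^{tA} = P · e^{tJ} · P⁻¹, and e^{tJ} can be computed block-by-block.

A has Jordan form
J =
  [5, 1, 0]
  [0, 5, 0]
  [0, 0, 5]
(up to reordering of blocks).

Per-block formulas:
  For a 1×1 block at λ = 5: exp(t · [5]) = [e^(5t)].
  For a 2×2 Jordan block J_2(5): exp(t · J_2(5)) = e^(5t)·(I + t·N), where N is the 2×2 nilpotent shift.

After assembling e^{tJ} and conjugating by P, we get:

e^{tA} =
  [exp(5*t), 0, 0]
  [-t*exp(5*t), exp(5*t), 3*t*exp(5*t)]
  [0, 0, exp(5*t)]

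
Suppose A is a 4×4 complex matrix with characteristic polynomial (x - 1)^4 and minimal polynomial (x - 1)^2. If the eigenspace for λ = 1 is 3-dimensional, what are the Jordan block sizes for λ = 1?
Block sizes for λ = 1: [2, 1, 1]

Step 1 — from the characteristic polynomial, algebraic multiplicity of λ = 1 is 4. From dim ker(A − (1)·I) = 3, there are exactly 3 Jordan blocks for λ = 1.
Step 2 — from the minimal polynomial, the factor (x − 1)^2 tells us the largest block for λ = 1 has size 2.
Step 3 — with total size 4, 3 blocks, and largest block 2, the block sizes (in nonincreasing order) are [2, 1, 1].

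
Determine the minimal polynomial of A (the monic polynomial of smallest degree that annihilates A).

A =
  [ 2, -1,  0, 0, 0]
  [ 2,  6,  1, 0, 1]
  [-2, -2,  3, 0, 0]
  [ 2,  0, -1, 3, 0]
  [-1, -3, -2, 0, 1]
x^3 - 9*x^2 + 27*x - 27

The characteristic polynomial is χ_A(x) = (x - 3)^5, so the eigenvalues are known. The minimal polynomial is
  m_A(x) = Π_λ (x − λ)^{k_λ}
where k_λ is the size of the *largest* Jordan block for λ (equivalently, the smallest k with (A − λI)^k v = 0 for every generalised eigenvector v of λ).

  λ = 3: largest Jordan block has size 3, contributing (x − 3)^3

So m_A(x) = (x - 3)^3 = x^3 - 9*x^2 + 27*x - 27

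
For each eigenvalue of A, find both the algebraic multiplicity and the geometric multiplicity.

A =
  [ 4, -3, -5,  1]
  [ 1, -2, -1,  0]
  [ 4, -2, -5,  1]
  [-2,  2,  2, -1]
λ = -1: alg = 4, geom = 2

Step 1 — factor the characteristic polynomial to read off the algebraic multiplicities:
  χ_A(x) = (x + 1)^4

Step 2 — compute geometric multiplicities via the rank-nullity identity g(λ) = n − rank(A − λI):
  rank(A − (-1)·I) = 2, so dim ker(A − (-1)·I) = n − 2 = 2

Summary:
  λ = -1: algebraic multiplicity = 4, geometric multiplicity = 2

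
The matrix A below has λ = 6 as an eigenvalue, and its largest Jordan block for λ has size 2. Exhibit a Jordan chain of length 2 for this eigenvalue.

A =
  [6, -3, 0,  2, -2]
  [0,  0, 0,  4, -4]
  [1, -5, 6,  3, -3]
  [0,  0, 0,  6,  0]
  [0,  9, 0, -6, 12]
A Jordan chain for λ = 6 of length 2:
v_1 = (0, 0, 1, 0, 0)ᵀ
v_2 = (1, 0, 0, 0, 0)ᵀ

Let N = A − (6)·I. We want v_2 with N^2 v_2 = 0 but N^1 v_2 ≠ 0; then v_{j-1} := N · v_j for j = 2, …, 2.

Pick v_2 = (1, 0, 0, 0, 0)ᵀ.
Then v_1 = N · v_2 = (0, 0, 1, 0, 0)ᵀ.

Sanity check: (A − (6)·I) v_1 = (0, 0, 0, 0, 0)ᵀ = 0. ✓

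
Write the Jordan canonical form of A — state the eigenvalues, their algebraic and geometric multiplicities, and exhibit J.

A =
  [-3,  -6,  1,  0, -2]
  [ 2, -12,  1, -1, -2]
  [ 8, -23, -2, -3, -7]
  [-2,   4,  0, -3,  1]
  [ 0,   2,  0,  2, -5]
J_3(-5) ⊕ J_2(-5)

The characteristic polynomial is
  det(x·I − A) = x^5 + 25*x^4 + 250*x^3 + 1250*x^2 + 3125*x + 3125 = (x + 5)^5

Eigenvalues and multiplicities (the geometric multiplicity of λ is n − rank(A − λI), which equals the number of Jordan blocks for λ):
  λ = -5: algebraic multiplicity = 5, geometric multiplicity = 2

Determining the block sizes for each eigenvalue:
  λ = -5: with am = 5 and gm = 2, the partition is not yet determined (e.g. several partitions of 5 into 2 parts exist). Let N = A − (-5)·I. Computing rank(N^1) = 3, rank(N^2) = 1, rank(N^3) = 0; the number of blocks of size ≥ j is rank(N^{j−1}) − rank(N^j), giving [2, 2, 1]. So we have 1 block(s) of size 3, 1 block(s) of size 2 → block sizes [3, 2]

Assembling the blocks gives a Jordan form
J =
  [-5,  1,  0,  0,  0]
  [ 0, -5,  1,  0,  0]
  [ 0,  0, -5,  0,  0]
  [ 0,  0,  0, -5,  1]
  [ 0,  0,  0,  0, -5]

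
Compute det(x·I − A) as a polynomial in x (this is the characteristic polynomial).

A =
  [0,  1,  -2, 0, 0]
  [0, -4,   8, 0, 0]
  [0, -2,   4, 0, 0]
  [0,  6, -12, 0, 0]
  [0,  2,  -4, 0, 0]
x^5

Expanding det(x·I − A) (e.g. by cofactor expansion or by noting that A is similar to its Jordan form J, which has the same characteristic polynomial as A) gives
  χ_A(x) = x^5
which factors as x^5. The eigenvalues (with algebraic multiplicities) are λ = 0 with multiplicity 5.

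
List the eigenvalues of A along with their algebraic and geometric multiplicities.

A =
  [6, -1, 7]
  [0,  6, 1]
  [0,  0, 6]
λ = 6: alg = 3, geom = 1

Step 1 — factor the characteristic polynomial to read off the algebraic multiplicities:
  χ_A(x) = (x - 6)^3

Step 2 — compute geometric multiplicities via the rank-nullity identity g(λ) = n − rank(A − λI):
  rank(A − (6)·I) = 2, so dim ker(A − (6)·I) = n − 2 = 1

Summary:
  λ = 6: algebraic multiplicity = 3, geometric multiplicity = 1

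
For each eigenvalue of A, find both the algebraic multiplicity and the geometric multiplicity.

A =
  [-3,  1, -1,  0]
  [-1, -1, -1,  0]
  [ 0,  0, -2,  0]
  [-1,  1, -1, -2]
λ = -2: alg = 4, geom = 3

Step 1 — factor the characteristic polynomial to read off the algebraic multiplicities:
  χ_A(x) = (x + 2)^4

Step 2 — compute geometric multiplicities via the rank-nullity identity g(λ) = n − rank(A − λI):
  rank(A − (-2)·I) = 1, so dim ker(A − (-2)·I) = n − 1 = 3

Summary:
  λ = -2: algebraic multiplicity = 4, geometric multiplicity = 3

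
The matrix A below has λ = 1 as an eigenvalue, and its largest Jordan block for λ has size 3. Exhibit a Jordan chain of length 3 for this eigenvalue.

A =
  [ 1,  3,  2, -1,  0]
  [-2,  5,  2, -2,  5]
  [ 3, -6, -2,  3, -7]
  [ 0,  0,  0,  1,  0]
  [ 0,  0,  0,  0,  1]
A Jordan chain for λ = 1 of length 3:
v_1 = (1, 2, -3, 0, 0)ᵀ
v_2 = (0, 1, -1, 0, 0)ᵀ
v_3 = (2, 0, 0, 0, 1)ᵀ

Let N = A − (1)·I. We want v_3 with N^3 v_3 = 0 but N^2 v_3 ≠ 0; then v_{j-1} := N · v_j for j = 3, …, 2.

Pick v_3 = (2, 0, 0, 0, 1)ᵀ.
Then v_2 = N · v_3 = (0, 1, -1, 0, 0)ᵀ.
Then v_1 = N · v_2 = (1, 2, -3, 0, 0)ᵀ.

Sanity check: (A − (1)·I) v_1 = (0, 0, 0, 0, 0)ᵀ = 0. ✓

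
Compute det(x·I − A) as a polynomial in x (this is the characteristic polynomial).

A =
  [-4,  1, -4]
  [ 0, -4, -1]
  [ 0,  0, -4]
x^3 + 12*x^2 + 48*x + 64

Expanding det(x·I − A) (e.g. by cofactor expansion or by noting that A is similar to its Jordan form J, which has the same characteristic polynomial as A) gives
  χ_A(x) = x^3 + 12*x^2 + 48*x + 64
which factors as (x + 4)^3. The eigenvalues (with algebraic multiplicities) are λ = -4 with multiplicity 3.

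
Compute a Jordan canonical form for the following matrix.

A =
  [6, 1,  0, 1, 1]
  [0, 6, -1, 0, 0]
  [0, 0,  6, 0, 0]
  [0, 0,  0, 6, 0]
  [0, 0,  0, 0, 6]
J_3(6) ⊕ J_1(6) ⊕ J_1(6)

The characteristic polynomial is
  det(x·I − A) = x^5 - 30*x^4 + 360*x^3 - 2160*x^2 + 6480*x - 7776 = (x - 6)^5

Eigenvalues and multiplicities (the geometric multiplicity of λ is n − rank(A − λI), which equals the number of Jordan blocks for λ):
  λ = 6: algebraic multiplicity = 5, geometric multiplicity = 3

Determining the block sizes for each eigenvalue:
  λ = 6: with am = 5 and gm = 3, the partition is not yet determined (e.g. several partitions of 5 into 3 parts exist). Let N = A − (6)·I. Computing rank(N^1) = 2, rank(N^2) = 1, rank(N^3) = 0; the number of blocks of size ≥ j is rank(N^{j−1}) − rank(N^j), giving [3, 1, 1]. So we have 1 block(s) of size 3, 2 block(s) of size 1 → block sizes [3, 1, 1]

Assembling the blocks gives a Jordan form
J =
  [6, 1, 0, 0, 0]
  [0, 6, 1, 0, 0]
  [0, 0, 6, 0, 0]
  [0, 0, 0, 6, 0]
  [0, 0, 0, 0, 6]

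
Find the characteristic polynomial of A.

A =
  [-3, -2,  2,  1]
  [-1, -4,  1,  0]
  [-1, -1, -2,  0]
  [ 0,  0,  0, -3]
x^4 + 12*x^3 + 54*x^2 + 108*x + 81

Expanding det(x·I − A) (e.g. by cofactor expansion or by noting that A is similar to its Jordan form J, which has the same characteristic polynomial as A) gives
  χ_A(x) = x^4 + 12*x^3 + 54*x^2 + 108*x + 81
which factors as (x + 3)^4. The eigenvalues (with algebraic multiplicities) are λ = -3 with multiplicity 4.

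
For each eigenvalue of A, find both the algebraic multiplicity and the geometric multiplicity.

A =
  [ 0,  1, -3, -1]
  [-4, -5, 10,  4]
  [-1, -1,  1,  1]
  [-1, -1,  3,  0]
λ = -1: alg = 4, geom = 2

Step 1 — factor the characteristic polynomial to read off the algebraic multiplicities:
  χ_A(x) = (x + 1)^4

Step 2 — compute geometric multiplicities via the rank-nullity identity g(λ) = n − rank(A − λI):
  rank(A − (-1)·I) = 2, so dim ker(A − (-1)·I) = n − 2 = 2

Summary:
  λ = -1: algebraic multiplicity = 4, geometric multiplicity = 2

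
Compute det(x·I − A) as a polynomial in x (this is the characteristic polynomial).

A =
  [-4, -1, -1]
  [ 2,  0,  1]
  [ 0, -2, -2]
x^3 + 6*x^2 + 12*x + 8

Expanding det(x·I − A) (e.g. by cofactor expansion or by noting that A is similar to its Jordan form J, which has the same characteristic polynomial as A) gives
  χ_A(x) = x^3 + 6*x^2 + 12*x + 8
which factors as (x + 2)^3. The eigenvalues (with algebraic multiplicities) are λ = -2 with multiplicity 3.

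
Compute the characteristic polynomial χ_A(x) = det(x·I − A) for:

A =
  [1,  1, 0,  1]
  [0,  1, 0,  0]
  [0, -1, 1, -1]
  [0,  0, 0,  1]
x^4 - 4*x^3 + 6*x^2 - 4*x + 1

Expanding det(x·I − A) (e.g. by cofactor expansion or by noting that A is similar to its Jordan form J, which has the same characteristic polynomial as A) gives
  χ_A(x) = x^4 - 4*x^3 + 6*x^2 - 4*x + 1
which factors as (x - 1)^4. The eigenvalues (with algebraic multiplicities) are λ = 1 with multiplicity 4.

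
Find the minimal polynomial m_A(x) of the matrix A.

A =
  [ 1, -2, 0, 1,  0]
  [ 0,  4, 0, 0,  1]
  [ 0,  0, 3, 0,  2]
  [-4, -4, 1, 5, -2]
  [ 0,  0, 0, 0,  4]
x^5 - 17*x^4 + 115*x^3 - 387*x^2 + 648*x - 432

The characteristic polynomial is χ_A(x) = (x - 4)^2*(x - 3)^3, so the eigenvalues are known. The minimal polynomial is
  m_A(x) = Π_λ (x − λ)^{k_λ}
where k_λ is the size of the *largest* Jordan block for λ (equivalently, the smallest k with (A − λI)^k v = 0 for every generalised eigenvector v of λ).

  λ = 3: largest Jordan block has size 3, contributing (x − 3)^3
  λ = 4: largest Jordan block has size 2, contributing (x − 4)^2

So m_A(x) = (x - 4)^2*(x - 3)^3 = x^5 - 17*x^4 + 115*x^3 - 387*x^2 + 648*x - 432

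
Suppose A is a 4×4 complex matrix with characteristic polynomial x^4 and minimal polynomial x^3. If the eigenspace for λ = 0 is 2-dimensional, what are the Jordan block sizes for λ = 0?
Block sizes for λ = 0: [3, 1]

Step 1 — from the characteristic polynomial, algebraic multiplicity of λ = 0 is 4. From dim ker(A − (0)·I) = 2, there are exactly 2 Jordan blocks for λ = 0.
Step 2 — from the minimal polynomial, the factor (x − 0)^3 tells us the largest block for λ = 0 has size 3.
Step 3 — with total size 4, 2 blocks, and largest block 3, the block sizes (in nonincreasing order) are [3, 1].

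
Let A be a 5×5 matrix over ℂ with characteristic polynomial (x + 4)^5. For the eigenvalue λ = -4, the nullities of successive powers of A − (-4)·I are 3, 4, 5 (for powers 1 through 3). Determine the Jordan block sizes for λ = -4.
Block sizes for λ = -4: [3, 1, 1]

From the dimensions of kernels of powers, the number of Jordan blocks of size at least j is d_j − d_{j−1} where d_j = dim ker(N^j) (with d_0 = 0). Computing the differences gives [3, 1, 1].
The number of blocks of size exactly k is (#blocks of size ≥ k) − (#blocks of size ≥ k + 1), so the partition is: 2 block(s) of size 1, 1 block(s) of size 3.
In nonincreasing order the block sizes are [3, 1, 1].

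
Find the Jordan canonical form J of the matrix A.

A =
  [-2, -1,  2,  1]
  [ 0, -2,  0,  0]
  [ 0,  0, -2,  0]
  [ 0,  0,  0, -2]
J_2(-2) ⊕ J_1(-2) ⊕ J_1(-2)

The characteristic polynomial is
  det(x·I − A) = x^4 + 8*x^3 + 24*x^2 + 32*x + 16 = (x + 2)^4

Eigenvalues and multiplicities (the geometric multiplicity of λ is n − rank(A − λI), which equals the number of Jordan blocks for λ):
  λ = -2: algebraic multiplicity = 4, geometric multiplicity = 3

Determining the block sizes for each eigenvalue:
  λ = -2: 3 blocks summing to 4 forces exactly one block of size 2 and the rest size 1 → block sizes [2, 1, 1]

Assembling the blocks gives a Jordan form
J =
  [-2,  1,  0,  0]
  [ 0, -2,  0,  0]
  [ 0,  0, -2,  0]
  [ 0,  0,  0, -2]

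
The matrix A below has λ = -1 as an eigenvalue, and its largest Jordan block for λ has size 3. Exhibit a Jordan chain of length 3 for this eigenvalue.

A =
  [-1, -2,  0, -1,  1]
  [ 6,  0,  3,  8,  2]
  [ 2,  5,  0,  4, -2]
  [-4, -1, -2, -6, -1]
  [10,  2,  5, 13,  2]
A Jordan chain for λ = -1 of length 3:
v_1 = (2, 0, -4, 0, 0)ᵀ
v_2 = (0, 6, 2, -4, 10)ᵀ
v_3 = (1, 0, 0, 0, 0)ᵀ

Let N = A − (-1)·I. We want v_3 with N^3 v_3 = 0 but N^2 v_3 ≠ 0; then v_{j-1} := N · v_j for j = 3, …, 2.

Pick v_3 = (1, 0, 0, 0, 0)ᵀ.
Then v_2 = N · v_3 = (0, 6, 2, -4, 10)ᵀ.
Then v_1 = N · v_2 = (2, 0, -4, 0, 0)ᵀ.

Sanity check: (A − (-1)·I) v_1 = (0, 0, 0, 0, 0)ᵀ = 0. ✓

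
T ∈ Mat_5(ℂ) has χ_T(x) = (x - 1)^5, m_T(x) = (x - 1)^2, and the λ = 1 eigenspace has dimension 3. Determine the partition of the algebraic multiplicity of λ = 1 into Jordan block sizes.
Block sizes for λ = 1: [2, 2, 1]

Step 1 — from the characteristic polynomial, algebraic multiplicity of λ = 1 is 5. From dim ker(T − (1)·I) = 3, there are exactly 3 Jordan blocks for λ = 1.
Step 2 — from the minimal polynomial, the factor (x − 1)^2 tells us the largest block for λ = 1 has size 2.
Step 3 — with total size 5, 3 blocks, and largest block 2, the block sizes (in nonincreasing order) are [2, 2, 1].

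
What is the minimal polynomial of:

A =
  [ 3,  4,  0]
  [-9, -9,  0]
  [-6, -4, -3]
x^2 + 6*x + 9

The characteristic polynomial is χ_A(x) = (x + 3)^3, so the eigenvalues are known. The minimal polynomial is
  m_A(x) = Π_λ (x − λ)^{k_λ}
where k_λ is the size of the *largest* Jordan block for λ (equivalently, the smallest k with (A − λI)^k v = 0 for every generalised eigenvector v of λ).

  λ = -3: largest Jordan block has size 2, contributing (x + 3)^2

So m_A(x) = (x + 3)^2 = x^2 + 6*x + 9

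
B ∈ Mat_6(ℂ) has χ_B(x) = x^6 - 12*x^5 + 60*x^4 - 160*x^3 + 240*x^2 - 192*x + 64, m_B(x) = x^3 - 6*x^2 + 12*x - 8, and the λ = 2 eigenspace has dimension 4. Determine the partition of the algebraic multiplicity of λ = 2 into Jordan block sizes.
Block sizes for λ = 2: [3, 1, 1, 1]

Step 1 — from the characteristic polynomial, algebraic multiplicity of λ = 2 is 6. From dim ker(B − (2)·I) = 4, there are exactly 4 Jordan blocks for λ = 2.
Step 2 — from the minimal polynomial, the factor (x − 2)^3 tells us the largest block for λ = 2 has size 3.
Step 3 — with total size 6, 4 blocks, and largest block 3, the block sizes (in nonincreasing order) are [3, 1, 1, 1].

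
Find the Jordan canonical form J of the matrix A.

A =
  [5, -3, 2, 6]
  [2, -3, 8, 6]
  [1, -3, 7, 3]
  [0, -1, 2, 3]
J_2(3) ⊕ J_2(3)

The characteristic polynomial is
  det(x·I − A) = x^4 - 12*x^3 + 54*x^2 - 108*x + 81 = (x - 3)^4

Eigenvalues and multiplicities (the geometric multiplicity of λ is n − rank(A − λI), which equals the number of Jordan blocks for λ):
  λ = 3: algebraic multiplicity = 4, geometric multiplicity = 2

Determining the block sizes for each eigenvalue:
  λ = 3: with am = 4 and gm = 2, the partition is not yet determined (e.g. several partitions of 4 into 2 parts exist). Let N = A − (3)·I. Computing rank(N^1) = 2, rank(N^2) = 0; the number of blocks of size ≥ j is rank(N^{j−1}) − rank(N^j), giving [2, 2]. So we have 2 block(s) of size 2 → block sizes [2, 2]

Assembling the blocks gives a Jordan form
J =
  [3, 1, 0, 0]
  [0, 3, 0, 0]
  [0, 0, 3, 1]
  [0, 0, 0, 3]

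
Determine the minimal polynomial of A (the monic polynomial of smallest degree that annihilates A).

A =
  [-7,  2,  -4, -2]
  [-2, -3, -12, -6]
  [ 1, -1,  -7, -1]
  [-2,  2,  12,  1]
x^3 + 11*x^2 + 35*x + 25

The characteristic polynomial is χ_A(x) = (x + 1)*(x + 5)^3, so the eigenvalues are known. The minimal polynomial is
  m_A(x) = Π_λ (x − λ)^{k_λ}
where k_λ is the size of the *largest* Jordan block for λ (equivalently, the smallest k with (A − λI)^k v = 0 for every generalised eigenvector v of λ).

  λ = -5: largest Jordan block has size 2, contributing (x + 5)^2
  λ = -1: largest Jordan block has size 1, contributing (x + 1)

So m_A(x) = (x + 1)*(x + 5)^2 = x^3 + 11*x^2 + 35*x + 25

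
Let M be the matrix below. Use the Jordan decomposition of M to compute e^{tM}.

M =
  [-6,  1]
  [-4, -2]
e^{tM} =
  [-2*t*exp(-4*t) + exp(-4*t), t*exp(-4*t)]
  [-4*t*exp(-4*t), 2*t*exp(-4*t) + exp(-4*t)]

Strategy: write M = P · J · P⁻¹ where J is a Jordan canonical form, so e^{tM} = P · e^{tJ} · P⁻¹, and e^{tJ} can be computed block-by-block.

M has Jordan form
J =
  [-4,  1]
  [ 0, -4]
(up to reordering of blocks).

Per-block formulas:
  For a 2×2 Jordan block J_2(-4): exp(t · J_2(-4)) = e^(-4t)·(I + t·N), where N is the 2×2 nilpotent shift.

After assembling e^{tJ} and conjugating by P, we get:

e^{tM} =
  [-2*t*exp(-4*t) + exp(-4*t), t*exp(-4*t)]
  [-4*t*exp(-4*t), 2*t*exp(-4*t) + exp(-4*t)]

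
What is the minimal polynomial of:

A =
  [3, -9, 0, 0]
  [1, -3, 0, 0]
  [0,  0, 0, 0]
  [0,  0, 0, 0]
x^2

The characteristic polynomial is χ_A(x) = x^4, so the eigenvalues are known. The minimal polynomial is
  m_A(x) = Π_λ (x − λ)^{k_λ}
where k_λ is the size of the *largest* Jordan block for λ (equivalently, the smallest k with (A − λI)^k v = 0 for every generalised eigenvector v of λ).

  λ = 0: largest Jordan block has size 2, contributing (x − 0)^2

So m_A(x) = x^2 = x^2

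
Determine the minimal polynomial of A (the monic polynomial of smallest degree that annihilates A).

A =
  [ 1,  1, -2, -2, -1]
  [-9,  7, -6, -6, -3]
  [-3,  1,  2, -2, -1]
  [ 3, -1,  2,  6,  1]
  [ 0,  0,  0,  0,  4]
x^2 - 8*x + 16

The characteristic polynomial is χ_A(x) = (x - 4)^5, so the eigenvalues are known. The minimal polynomial is
  m_A(x) = Π_λ (x − λ)^{k_λ}
where k_λ is the size of the *largest* Jordan block for λ (equivalently, the smallest k with (A − λI)^k v = 0 for every generalised eigenvector v of λ).

  λ = 4: largest Jordan block has size 2, contributing (x − 4)^2

So m_A(x) = (x - 4)^2 = x^2 - 8*x + 16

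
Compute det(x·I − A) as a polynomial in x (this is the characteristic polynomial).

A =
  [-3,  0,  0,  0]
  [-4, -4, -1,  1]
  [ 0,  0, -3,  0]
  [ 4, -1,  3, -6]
x^4 + 16*x^3 + 94*x^2 + 240*x + 225

Expanding det(x·I − A) (e.g. by cofactor expansion or by noting that A is similar to its Jordan form J, which has the same characteristic polynomial as A) gives
  χ_A(x) = x^4 + 16*x^3 + 94*x^2 + 240*x + 225
which factors as (x + 3)^2*(x + 5)^2. The eigenvalues (with algebraic multiplicities) are λ = -5 with multiplicity 2, λ = -3 with multiplicity 2.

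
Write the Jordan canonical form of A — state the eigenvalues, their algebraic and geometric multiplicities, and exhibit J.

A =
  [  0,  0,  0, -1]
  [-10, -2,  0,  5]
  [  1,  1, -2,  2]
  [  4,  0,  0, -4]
J_2(-2) ⊕ J_2(-2)

The characteristic polynomial is
  det(x·I − A) = x^4 + 8*x^3 + 24*x^2 + 32*x + 16 = (x + 2)^4

Eigenvalues and multiplicities (the geometric multiplicity of λ is n − rank(A − λI), which equals the number of Jordan blocks for λ):
  λ = -2: algebraic multiplicity = 4, geometric multiplicity = 2

Determining the block sizes for each eigenvalue:
  λ = -2: with am = 4 and gm = 2, the partition is not yet determined (e.g. several partitions of 4 into 2 parts exist). Let N = A − (-2)·I. Computing rank(N^1) = 2, rank(N^2) = 0; the number of blocks of size ≥ j is rank(N^{j−1}) − rank(N^j), giving [2, 2]. So we have 2 block(s) of size 2 → block sizes [2, 2]

Assembling the blocks gives a Jordan form
J =
  [-2,  1,  0,  0]
  [ 0, -2,  0,  0]
  [ 0,  0, -2,  1]
  [ 0,  0,  0, -2]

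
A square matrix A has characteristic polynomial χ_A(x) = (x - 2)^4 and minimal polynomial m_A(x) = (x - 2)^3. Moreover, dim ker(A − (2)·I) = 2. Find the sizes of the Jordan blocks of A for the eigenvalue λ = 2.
Block sizes for λ = 2: [3, 1]

Step 1 — from the characteristic polynomial, algebraic multiplicity of λ = 2 is 4. From dim ker(A − (2)·I) = 2, there are exactly 2 Jordan blocks for λ = 2.
Step 2 — from the minimal polynomial, the factor (x − 2)^3 tells us the largest block for λ = 2 has size 3.
Step 3 — with total size 4, 2 blocks, and largest block 3, the block sizes (in nonincreasing order) are [3, 1].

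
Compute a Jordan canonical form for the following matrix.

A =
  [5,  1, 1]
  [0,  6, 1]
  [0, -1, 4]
J_2(5) ⊕ J_1(5)

The characteristic polynomial is
  det(x·I − A) = x^3 - 15*x^2 + 75*x - 125 = (x - 5)^3

Eigenvalues and multiplicities (the geometric multiplicity of λ is n − rank(A − λI), which equals the number of Jordan blocks for λ):
  λ = 5: algebraic multiplicity = 3, geometric multiplicity = 2

Determining the block sizes for each eigenvalue:
  λ = 5: 2 blocks summing to 3 forces exactly one block of size 2 and the rest size 1 → block sizes [2, 1]

Assembling the blocks gives a Jordan form
J =
  [5, 1, 0]
  [0, 5, 0]
  [0, 0, 5]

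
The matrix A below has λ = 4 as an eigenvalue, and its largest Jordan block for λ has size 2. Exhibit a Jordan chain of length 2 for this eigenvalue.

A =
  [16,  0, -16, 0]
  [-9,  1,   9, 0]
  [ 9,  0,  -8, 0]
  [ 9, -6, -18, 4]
A Jordan chain for λ = 4 of length 2:
v_1 = (12, -9, 9, 9)ᵀ
v_2 = (1, 0, 0, 0)ᵀ

Let N = A − (4)·I. We want v_2 with N^2 v_2 = 0 but N^1 v_2 ≠ 0; then v_{j-1} := N · v_j for j = 2, …, 2.

Pick v_2 = (1, 0, 0, 0)ᵀ.
Then v_1 = N · v_2 = (12, -9, 9, 9)ᵀ.

Sanity check: (A − (4)·I) v_1 = (0, 0, 0, 0)ᵀ = 0. ✓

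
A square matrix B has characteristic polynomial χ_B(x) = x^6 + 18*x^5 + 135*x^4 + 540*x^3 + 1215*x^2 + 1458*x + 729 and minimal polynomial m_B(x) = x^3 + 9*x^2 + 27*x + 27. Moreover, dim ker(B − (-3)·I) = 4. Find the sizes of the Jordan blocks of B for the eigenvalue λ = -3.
Block sizes for λ = -3: [3, 1, 1, 1]

Step 1 — from the characteristic polynomial, algebraic multiplicity of λ = -3 is 6. From dim ker(B − (-3)·I) = 4, there are exactly 4 Jordan blocks for λ = -3.
Step 2 — from the minimal polynomial, the factor (x + 3)^3 tells us the largest block for λ = -3 has size 3.
Step 3 — with total size 6, 4 blocks, and largest block 3, the block sizes (in nonincreasing order) are [3, 1, 1, 1].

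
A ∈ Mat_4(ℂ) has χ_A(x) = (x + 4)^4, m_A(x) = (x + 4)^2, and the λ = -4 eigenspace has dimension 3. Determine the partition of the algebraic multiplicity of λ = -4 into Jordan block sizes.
Block sizes for λ = -4: [2, 1, 1]

Step 1 — from the characteristic polynomial, algebraic multiplicity of λ = -4 is 4. From dim ker(A − (-4)·I) = 3, there are exactly 3 Jordan blocks for λ = -4.
Step 2 — from the minimal polynomial, the factor (x + 4)^2 tells us the largest block for λ = -4 has size 2.
Step 3 — with total size 4, 3 blocks, and largest block 2, the block sizes (in nonincreasing order) are [2, 1, 1].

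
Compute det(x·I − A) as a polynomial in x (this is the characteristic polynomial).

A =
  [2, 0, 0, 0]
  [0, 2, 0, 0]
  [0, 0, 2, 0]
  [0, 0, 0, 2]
x^4 - 8*x^3 + 24*x^2 - 32*x + 16

Expanding det(x·I − A) (e.g. by cofactor expansion or by noting that A is similar to its Jordan form J, which has the same characteristic polynomial as A) gives
  χ_A(x) = x^4 - 8*x^3 + 24*x^2 - 32*x + 16
which factors as (x - 2)^4. The eigenvalues (with algebraic multiplicities) are λ = 2 with multiplicity 4.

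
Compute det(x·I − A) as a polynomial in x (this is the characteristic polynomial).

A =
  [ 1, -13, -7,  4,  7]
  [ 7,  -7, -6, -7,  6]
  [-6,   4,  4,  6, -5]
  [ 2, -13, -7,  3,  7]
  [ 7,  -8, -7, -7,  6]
x^5 - 7*x^4 - 2*x^3 + 46*x^2 + 65*x + 25

Expanding det(x·I − A) (e.g. by cofactor expansion or by noting that A is similar to its Jordan form J, which has the same characteristic polynomial as A) gives
  χ_A(x) = x^5 - 7*x^4 - 2*x^3 + 46*x^2 + 65*x + 25
which factors as (x - 5)^2*(x + 1)^3. The eigenvalues (with algebraic multiplicities) are λ = -1 with multiplicity 3, λ = 5 with multiplicity 2.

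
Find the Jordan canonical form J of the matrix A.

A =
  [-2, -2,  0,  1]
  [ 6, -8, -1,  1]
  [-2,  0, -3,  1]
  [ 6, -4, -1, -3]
J_3(-4) ⊕ J_1(-4)

The characteristic polynomial is
  det(x·I − A) = x^4 + 16*x^3 + 96*x^2 + 256*x + 256 = (x + 4)^4

Eigenvalues and multiplicities (the geometric multiplicity of λ is n − rank(A − λI), which equals the number of Jordan blocks for λ):
  λ = -4: algebraic multiplicity = 4, geometric multiplicity = 2

Determining the block sizes for each eigenvalue:
  λ = -4: with am = 4 and gm = 2, the partition is not yet determined (e.g. several partitions of 4 into 2 parts exist). Let N = A − (-4)·I. Computing rank(N^1) = 2, rank(N^2) = 1, rank(N^3) = 0; the number of blocks of size ≥ j is rank(N^{j−1}) − rank(N^j), giving [2, 1, 1]. So we have 1 block(s) of size 3, 1 block(s) of size 1 → block sizes [3, 1]

Assembling the blocks gives a Jordan form
J =
  [-4,  1,  0,  0]
  [ 0, -4,  1,  0]
  [ 0,  0, -4,  0]
  [ 0,  0,  0, -4]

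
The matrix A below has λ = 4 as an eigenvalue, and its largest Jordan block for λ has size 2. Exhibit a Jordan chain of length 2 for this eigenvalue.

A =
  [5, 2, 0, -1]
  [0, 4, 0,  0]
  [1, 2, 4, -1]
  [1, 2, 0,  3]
A Jordan chain for λ = 4 of length 2:
v_1 = (1, 0, 1, 1)ᵀ
v_2 = (1, 0, 0, 0)ᵀ

Let N = A − (4)·I. We want v_2 with N^2 v_2 = 0 but N^1 v_2 ≠ 0; then v_{j-1} := N · v_j for j = 2, …, 2.

Pick v_2 = (1, 0, 0, 0)ᵀ.
Then v_1 = N · v_2 = (1, 0, 1, 1)ᵀ.

Sanity check: (A − (4)·I) v_1 = (0, 0, 0, 0)ᵀ = 0. ✓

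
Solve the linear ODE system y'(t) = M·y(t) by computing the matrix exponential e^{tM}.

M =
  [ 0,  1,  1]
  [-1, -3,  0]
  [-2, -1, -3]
e^{tM} =
  [t^2*exp(-2*t)/2 + 2*t*exp(-2*t) + exp(-2*t), t*exp(-2*t), t^2*exp(-2*t)/2 + t*exp(-2*t)]
  [-t^2*exp(-2*t)/2 - t*exp(-2*t), -t*exp(-2*t) + exp(-2*t), -t^2*exp(-2*t)/2]
  [-t^2*exp(-2*t)/2 - 2*t*exp(-2*t), -t*exp(-2*t), -t^2*exp(-2*t)/2 - t*exp(-2*t) + exp(-2*t)]

Strategy: write M = P · J · P⁻¹ where J is a Jordan canonical form, so e^{tM} = P · e^{tJ} · P⁻¹, and e^{tJ} can be computed block-by-block.

M has Jordan form
J =
  [-2,  1,  0]
  [ 0, -2,  1]
  [ 0,  0, -2]
(up to reordering of blocks).

Per-block formulas:
  For a 3×3 Jordan block J_3(-2): exp(t · J_3(-2)) = e^(-2t)·(I + t·N + (t^2/2)·N^2), where N is the 3×3 nilpotent shift.

After assembling e^{tJ} and conjugating by P, we get:

e^{tM} =
  [t^2*exp(-2*t)/2 + 2*t*exp(-2*t) + exp(-2*t), t*exp(-2*t), t^2*exp(-2*t)/2 + t*exp(-2*t)]
  [-t^2*exp(-2*t)/2 - t*exp(-2*t), -t*exp(-2*t) + exp(-2*t), -t^2*exp(-2*t)/2]
  [-t^2*exp(-2*t)/2 - 2*t*exp(-2*t), -t*exp(-2*t), -t^2*exp(-2*t)/2 - t*exp(-2*t) + exp(-2*t)]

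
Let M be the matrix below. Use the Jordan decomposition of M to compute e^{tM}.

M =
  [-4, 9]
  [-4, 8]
e^{tM} =
  [-6*t*exp(2*t) + exp(2*t), 9*t*exp(2*t)]
  [-4*t*exp(2*t), 6*t*exp(2*t) + exp(2*t)]

Strategy: write M = P · J · P⁻¹ where J is a Jordan canonical form, so e^{tM} = P · e^{tJ} · P⁻¹, and e^{tJ} can be computed block-by-block.

M has Jordan form
J =
  [2, 1]
  [0, 2]
(up to reordering of blocks).

Per-block formulas:
  For a 2×2 Jordan block J_2(2): exp(t · J_2(2)) = e^(2t)·(I + t·N), where N is the 2×2 nilpotent shift.

After assembling e^{tJ} and conjugating by P, we get:

e^{tM} =
  [-6*t*exp(2*t) + exp(2*t), 9*t*exp(2*t)]
  [-4*t*exp(2*t), 6*t*exp(2*t) + exp(2*t)]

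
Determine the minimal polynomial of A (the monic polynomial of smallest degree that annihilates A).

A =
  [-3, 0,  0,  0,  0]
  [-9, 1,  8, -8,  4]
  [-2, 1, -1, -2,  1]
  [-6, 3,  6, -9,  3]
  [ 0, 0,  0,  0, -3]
x^3 + 9*x^2 + 27*x + 27

The characteristic polynomial is χ_A(x) = (x + 3)^5, so the eigenvalues are known. The minimal polynomial is
  m_A(x) = Π_λ (x − λ)^{k_λ}
where k_λ is the size of the *largest* Jordan block for λ (equivalently, the smallest k with (A − λI)^k v = 0 for every generalised eigenvector v of λ).

  λ = -3: largest Jordan block has size 3, contributing (x + 3)^3

So m_A(x) = (x + 3)^3 = x^3 + 9*x^2 + 27*x + 27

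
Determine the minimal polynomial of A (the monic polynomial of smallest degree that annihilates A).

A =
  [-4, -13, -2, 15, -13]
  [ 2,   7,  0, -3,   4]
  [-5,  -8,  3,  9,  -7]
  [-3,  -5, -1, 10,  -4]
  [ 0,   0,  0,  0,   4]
x^3 - 12*x^2 + 48*x - 64

The characteristic polynomial is χ_A(x) = (x - 4)^5, so the eigenvalues are known. The minimal polynomial is
  m_A(x) = Π_λ (x − λ)^{k_λ}
where k_λ is the size of the *largest* Jordan block for λ (equivalently, the smallest k with (A − λI)^k v = 0 for every generalised eigenvector v of λ).

  λ = 4: largest Jordan block has size 3, contributing (x − 4)^3

So m_A(x) = (x - 4)^3 = x^3 - 12*x^2 + 48*x - 64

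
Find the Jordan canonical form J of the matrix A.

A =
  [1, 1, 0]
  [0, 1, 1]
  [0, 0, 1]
J_3(1)

The characteristic polynomial is
  det(x·I − A) = x^3 - 3*x^2 + 3*x - 1 = (x - 1)^3

Eigenvalues and multiplicities (the geometric multiplicity of λ is n − rank(A − λI), which equals the number of Jordan blocks for λ):
  λ = 1: algebraic multiplicity = 3, geometric multiplicity = 1

Determining the block sizes for each eigenvalue:
  λ = 1: one block (gm = 1), so the single block has size am = 3 → block sizes [3]

Assembling the blocks gives a Jordan form
J =
  [1, 1, 0]
  [0, 1, 1]
  [0, 0, 1]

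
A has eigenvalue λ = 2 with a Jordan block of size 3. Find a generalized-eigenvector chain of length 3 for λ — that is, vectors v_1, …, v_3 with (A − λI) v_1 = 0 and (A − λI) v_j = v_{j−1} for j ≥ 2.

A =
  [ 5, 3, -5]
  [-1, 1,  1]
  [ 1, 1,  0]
A Jordan chain for λ = 2 of length 3:
v_1 = (1, -1, 0)ᵀ
v_2 = (3, -1, 1)ᵀ
v_3 = (1, 0, 0)ᵀ

Let N = A − (2)·I. We want v_3 with N^3 v_3 = 0 but N^2 v_3 ≠ 0; then v_{j-1} := N · v_j for j = 3, …, 2.

Pick v_3 = (1, 0, 0)ᵀ.
Then v_2 = N · v_3 = (3, -1, 1)ᵀ.
Then v_1 = N · v_2 = (1, -1, 0)ᵀ.

Sanity check: (A − (2)·I) v_1 = (0, 0, 0)ᵀ = 0. ✓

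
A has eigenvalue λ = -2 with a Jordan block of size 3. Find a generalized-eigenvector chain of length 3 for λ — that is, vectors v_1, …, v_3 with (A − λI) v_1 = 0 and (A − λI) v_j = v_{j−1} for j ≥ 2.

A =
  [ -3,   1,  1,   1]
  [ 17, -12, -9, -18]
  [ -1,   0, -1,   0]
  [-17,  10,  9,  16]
A Jordan chain for λ = -2 of length 3:
v_1 = (-2, 2, -2, -2)ᵀ
v_2 = (1, -3, -1, 3)ᵀ
v_3 = (1, 2, 0, 0)ᵀ

Let N = A − (-2)·I. We want v_3 with N^3 v_3 = 0 but N^2 v_3 ≠ 0; then v_{j-1} := N · v_j for j = 3, …, 2.

Pick v_3 = (1, 2, 0, 0)ᵀ.
Then v_2 = N · v_3 = (1, -3, -1, 3)ᵀ.
Then v_1 = N · v_2 = (-2, 2, -2, -2)ᵀ.

Sanity check: (A − (-2)·I) v_1 = (0, 0, 0, 0)ᵀ = 0. ✓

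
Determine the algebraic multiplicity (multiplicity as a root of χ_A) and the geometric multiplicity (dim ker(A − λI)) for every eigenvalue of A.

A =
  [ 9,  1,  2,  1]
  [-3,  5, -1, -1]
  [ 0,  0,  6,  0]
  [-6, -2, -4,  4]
λ = 6: alg = 4, geom = 2

Step 1 — factor the characteristic polynomial to read off the algebraic multiplicities:
  χ_A(x) = (x - 6)^4

Step 2 — compute geometric multiplicities via the rank-nullity identity g(λ) = n − rank(A − λI):
  rank(A − (6)·I) = 2, so dim ker(A − (6)·I) = n − 2 = 2

Summary:
  λ = 6: algebraic multiplicity = 4, geometric multiplicity = 2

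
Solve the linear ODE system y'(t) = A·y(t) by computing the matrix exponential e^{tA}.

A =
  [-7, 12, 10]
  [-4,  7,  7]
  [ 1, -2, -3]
e^{tA} =
  [-t^2*exp(-t) - 6*t*exp(-t) + exp(-t), 2*t^2*exp(-t) + 12*t*exp(-t), 2*t^2*exp(-t) + 10*t*exp(-t)]
  [-t^2*exp(-t)/2 - 4*t*exp(-t), t^2*exp(-t) + 8*t*exp(-t) + exp(-t), t^2*exp(-t) + 7*t*exp(-t)]
  [t*exp(-t), -2*t*exp(-t), -2*t*exp(-t) + exp(-t)]

Strategy: write A = P · J · P⁻¹ where J is a Jordan canonical form, so e^{tA} = P · e^{tJ} · P⁻¹, and e^{tJ} can be computed block-by-block.

A has Jordan form
J =
  [-1,  1,  0]
  [ 0, -1,  1]
  [ 0,  0, -1]
(up to reordering of blocks).

Per-block formulas:
  For a 3×3 Jordan block J_3(-1): exp(t · J_3(-1)) = e^(-1t)·(I + t·N + (t^2/2)·N^2), where N is the 3×3 nilpotent shift.

After assembling e^{tJ} and conjugating by P, we get:

e^{tA} =
  [-t^2*exp(-t) - 6*t*exp(-t) + exp(-t), 2*t^2*exp(-t) + 12*t*exp(-t), 2*t^2*exp(-t) + 10*t*exp(-t)]
  [-t^2*exp(-t)/2 - 4*t*exp(-t), t^2*exp(-t) + 8*t*exp(-t) + exp(-t), t^2*exp(-t) + 7*t*exp(-t)]
  [t*exp(-t), -2*t*exp(-t), -2*t*exp(-t) + exp(-t)]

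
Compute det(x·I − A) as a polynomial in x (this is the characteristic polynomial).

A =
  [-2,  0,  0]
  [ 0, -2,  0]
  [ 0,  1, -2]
x^3 + 6*x^2 + 12*x + 8

Expanding det(x·I − A) (e.g. by cofactor expansion or by noting that A is similar to its Jordan form J, which has the same characteristic polynomial as A) gives
  χ_A(x) = x^3 + 6*x^2 + 12*x + 8
which factors as (x + 2)^3. The eigenvalues (with algebraic multiplicities) are λ = -2 with multiplicity 3.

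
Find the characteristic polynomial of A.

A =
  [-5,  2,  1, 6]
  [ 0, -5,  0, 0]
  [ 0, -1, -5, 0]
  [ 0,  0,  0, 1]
x^4 + 14*x^3 + 60*x^2 + 50*x - 125

Expanding det(x·I − A) (e.g. by cofactor expansion or by noting that A is similar to its Jordan form J, which has the same characteristic polynomial as A) gives
  χ_A(x) = x^4 + 14*x^3 + 60*x^2 + 50*x - 125
which factors as (x - 1)*(x + 5)^3. The eigenvalues (with algebraic multiplicities) are λ = -5 with multiplicity 3, λ = 1 with multiplicity 1.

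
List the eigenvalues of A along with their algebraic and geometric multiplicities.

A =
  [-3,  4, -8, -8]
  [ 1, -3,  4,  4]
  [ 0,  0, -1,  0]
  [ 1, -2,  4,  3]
λ = -1: alg = 4, geom = 3

Step 1 — factor the characteristic polynomial to read off the algebraic multiplicities:
  χ_A(x) = (x + 1)^4

Step 2 — compute geometric multiplicities via the rank-nullity identity g(λ) = n − rank(A − λI):
  rank(A − (-1)·I) = 1, so dim ker(A − (-1)·I) = n − 1 = 3

Summary:
  λ = -1: algebraic multiplicity = 4, geometric multiplicity = 3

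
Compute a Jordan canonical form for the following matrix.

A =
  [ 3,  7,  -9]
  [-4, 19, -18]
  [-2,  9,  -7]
J_3(5)

The characteristic polynomial is
  det(x·I − A) = x^3 - 15*x^2 + 75*x - 125 = (x - 5)^3

Eigenvalues and multiplicities (the geometric multiplicity of λ is n − rank(A − λI), which equals the number of Jordan blocks for λ):
  λ = 5: algebraic multiplicity = 3, geometric multiplicity = 1

Determining the block sizes for each eigenvalue:
  λ = 5: one block (gm = 1), so the single block has size am = 3 → block sizes [3]

Assembling the blocks gives a Jordan form
J =
  [5, 1, 0]
  [0, 5, 1]
  [0, 0, 5]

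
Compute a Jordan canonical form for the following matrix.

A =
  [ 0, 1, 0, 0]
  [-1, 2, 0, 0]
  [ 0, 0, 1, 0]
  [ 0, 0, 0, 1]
J_2(1) ⊕ J_1(1) ⊕ J_1(1)

The characteristic polynomial is
  det(x·I − A) = x^4 - 4*x^3 + 6*x^2 - 4*x + 1 = (x - 1)^4

Eigenvalues and multiplicities (the geometric multiplicity of λ is n − rank(A − λI), which equals the number of Jordan blocks for λ):
  λ = 1: algebraic multiplicity = 4, geometric multiplicity = 3

Determining the block sizes for each eigenvalue:
  λ = 1: 3 blocks summing to 4 forces exactly one block of size 2 and the rest size 1 → block sizes [2, 1, 1]

Assembling the blocks gives a Jordan form
J =
  [1, 1, 0, 0]
  [0, 1, 0, 0]
  [0, 0, 1, 0]
  [0, 0, 0, 1]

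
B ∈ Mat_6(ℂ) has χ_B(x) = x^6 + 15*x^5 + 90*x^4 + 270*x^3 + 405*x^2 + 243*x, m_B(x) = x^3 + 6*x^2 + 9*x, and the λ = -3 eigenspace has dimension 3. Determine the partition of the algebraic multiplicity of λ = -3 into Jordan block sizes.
Block sizes for λ = -3: [2, 2, 1]

Step 1 — from the characteristic polynomial, algebraic multiplicity of λ = -3 is 5. From dim ker(B − (-3)·I) = 3, there are exactly 3 Jordan blocks for λ = -3.
Step 2 — from the minimal polynomial, the factor (x + 3)^2 tells us the largest block for λ = -3 has size 2.
Step 3 — with total size 5, 3 blocks, and largest block 2, the block sizes (in nonincreasing order) are [2, 2, 1].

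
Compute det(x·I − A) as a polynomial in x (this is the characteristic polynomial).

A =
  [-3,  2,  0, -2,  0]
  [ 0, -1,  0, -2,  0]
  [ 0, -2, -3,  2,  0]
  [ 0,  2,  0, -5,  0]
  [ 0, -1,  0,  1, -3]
x^5 + 15*x^4 + 90*x^3 + 270*x^2 + 405*x + 243

Expanding det(x·I − A) (e.g. by cofactor expansion or by noting that A is similar to its Jordan form J, which has the same characteristic polynomial as A) gives
  χ_A(x) = x^5 + 15*x^4 + 90*x^3 + 270*x^2 + 405*x + 243
which factors as (x + 3)^5. The eigenvalues (with algebraic multiplicities) are λ = -3 with multiplicity 5.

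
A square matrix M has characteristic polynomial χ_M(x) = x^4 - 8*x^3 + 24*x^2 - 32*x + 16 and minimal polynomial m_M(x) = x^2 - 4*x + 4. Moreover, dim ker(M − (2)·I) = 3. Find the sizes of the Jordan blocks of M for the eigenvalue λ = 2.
Block sizes for λ = 2: [2, 1, 1]

Step 1 — from the characteristic polynomial, algebraic multiplicity of λ = 2 is 4. From dim ker(M − (2)·I) = 3, there are exactly 3 Jordan blocks for λ = 2.
Step 2 — from the minimal polynomial, the factor (x − 2)^2 tells us the largest block for λ = 2 has size 2.
Step 3 — with total size 4, 3 blocks, and largest block 2, the block sizes (in nonincreasing order) are [2, 1, 1].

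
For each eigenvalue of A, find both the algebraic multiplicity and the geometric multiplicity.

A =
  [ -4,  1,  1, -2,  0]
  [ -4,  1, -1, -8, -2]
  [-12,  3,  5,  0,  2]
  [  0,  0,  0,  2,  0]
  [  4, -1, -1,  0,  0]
λ = 0: alg = 3, geom = 2; λ = 2: alg = 2, geom = 2

Step 1 — factor the characteristic polynomial to read off the algebraic multiplicities:
  χ_A(x) = x^3*(x - 2)^2

Step 2 — compute geometric multiplicities via the rank-nullity identity g(λ) = n − rank(A − λI):
  rank(A − (0)·I) = 3, so dim ker(A − (0)·I) = n − 3 = 2
  rank(A − (2)·I) = 3, so dim ker(A − (2)·I) = n − 3 = 2

Summary:
  λ = 0: algebraic multiplicity = 3, geometric multiplicity = 2
  λ = 2: algebraic multiplicity = 2, geometric multiplicity = 2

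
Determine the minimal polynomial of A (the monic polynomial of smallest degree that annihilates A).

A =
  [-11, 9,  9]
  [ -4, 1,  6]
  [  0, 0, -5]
x^2 + 10*x + 25

The characteristic polynomial is χ_A(x) = (x + 5)^3, so the eigenvalues are known. The minimal polynomial is
  m_A(x) = Π_λ (x − λ)^{k_λ}
where k_λ is the size of the *largest* Jordan block for λ (equivalently, the smallest k with (A − λI)^k v = 0 for every generalised eigenvector v of λ).

  λ = -5: largest Jordan block has size 2, contributing (x + 5)^2

So m_A(x) = (x + 5)^2 = x^2 + 10*x + 25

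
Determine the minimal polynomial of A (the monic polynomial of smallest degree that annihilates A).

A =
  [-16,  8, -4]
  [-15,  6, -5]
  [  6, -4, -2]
x^2 + 8*x + 16

The characteristic polynomial is χ_A(x) = (x + 4)^3, so the eigenvalues are known. The minimal polynomial is
  m_A(x) = Π_λ (x − λ)^{k_λ}
where k_λ is the size of the *largest* Jordan block for λ (equivalently, the smallest k with (A − λI)^k v = 0 for every generalised eigenvector v of λ).

  λ = -4: largest Jordan block has size 2, contributing (x + 4)^2

So m_A(x) = (x + 4)^2 = x^2 + 8*x + 16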